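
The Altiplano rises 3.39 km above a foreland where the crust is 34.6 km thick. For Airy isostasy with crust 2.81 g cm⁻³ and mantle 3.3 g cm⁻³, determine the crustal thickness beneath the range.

57.4 km

Root depth r = h ρ_c / (ρ_m − ρ_c) = 3.39 km × 2.81 / 0.49 = 19.44 km.
Total thickness = T + h + r = 34.6 km + 3.39 km + 19.44 km = 57.4 km.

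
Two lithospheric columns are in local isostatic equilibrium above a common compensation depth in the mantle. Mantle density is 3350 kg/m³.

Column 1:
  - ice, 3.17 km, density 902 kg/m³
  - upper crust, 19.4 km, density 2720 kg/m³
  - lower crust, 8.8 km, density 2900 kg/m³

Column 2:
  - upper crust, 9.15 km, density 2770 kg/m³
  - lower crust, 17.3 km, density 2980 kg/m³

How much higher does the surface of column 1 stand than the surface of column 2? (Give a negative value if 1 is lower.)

3.65 km

For any compensation level in the mantle, the mantle terms cancel and isostasy reduces to e = (Σt_1 − Σt_2) − (Σ(ρt)_1 − Σ(ρt)_2) / ρ_m.
Σt_1 = 31.37 km; Σt_2 = 26.45 km; Σ(ρt)_1 = 81147.34; Σ(ρt)_2 = 76899.5 (in km·kg/m³).
e = (31.37 − 26.45) − (81147.34 − 76899.5) / 3350 = 3.65 km.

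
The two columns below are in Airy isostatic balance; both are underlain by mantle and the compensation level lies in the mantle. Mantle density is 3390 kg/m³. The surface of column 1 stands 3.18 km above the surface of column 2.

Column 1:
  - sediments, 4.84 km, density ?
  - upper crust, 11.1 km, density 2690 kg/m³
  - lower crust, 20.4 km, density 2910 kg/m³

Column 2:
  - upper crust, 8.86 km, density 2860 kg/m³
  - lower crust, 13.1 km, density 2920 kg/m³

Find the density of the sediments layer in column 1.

2550 kg/m³

Take the compensation level at the base of the deeper column (depth z_c below the surface of column 1) and equate Σ ρ_i t_i down to z_c; mantle fills any gap and the z_c terms cancel.
Column 1: 4.84×ρ + 11.1×2690 + 20.4×2910 + (z_c − 36.34)×3390
Column 2: 3.18×0 + 8.86×2860 + 13.1×2920 + (z_c − 3.18 − 21.96)×3390
The z_c×3390 term appears on both sides and cancels. Collect the known terms of each column as K = Σ(ρt)_known − 3390 × (depth of known layers): K_1 = 89223 − 3390×36.34 = −33969.6; K_2 = 63591.6 − 3390×(3.18 + 21.96) = −21633.
Balance: K_1 + 4.84×ρ = K_2, so ρ = (K_2 − K_1)/4.84 = 12336.6/4.84 = 2550 kg/m³.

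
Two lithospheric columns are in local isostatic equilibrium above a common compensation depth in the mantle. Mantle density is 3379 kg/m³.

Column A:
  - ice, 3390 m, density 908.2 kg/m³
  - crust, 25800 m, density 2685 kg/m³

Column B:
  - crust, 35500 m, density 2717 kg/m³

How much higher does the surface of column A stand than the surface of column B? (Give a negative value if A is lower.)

823 m

For any compensation level in the mantle, the mantle terms cancel and isostasy reduces to e = (Σt_A − Σt_B) − (Σ(ρt)_A − Σ(ρt)_B) / ρ_m.
Σt_A = 29190 m; Σt_B = 35500 m; Σ(ρt)_A = 72351798; Σ(ρt)_B = 96453500 (in m·kg/m³).
e = (29190 − 35500) − (72351798 − 96453500) / 3379 = 823 m.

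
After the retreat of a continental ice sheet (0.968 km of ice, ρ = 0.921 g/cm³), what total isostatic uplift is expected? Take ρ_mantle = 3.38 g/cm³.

0.264 km

Removing the load lets mantle flow back in; uplift u satisfies ρ_ice t = ρ_m u.
u = t ρ_ice/ρ_m = 0.968 km × 0.921/3.38 = 0.264 km.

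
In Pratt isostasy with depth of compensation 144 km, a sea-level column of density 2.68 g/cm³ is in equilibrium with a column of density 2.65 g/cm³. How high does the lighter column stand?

1.63 km

ρ_ref D = ρ (D + h) → h = D (ρ_ref − ρ)/ρ.
h = 144 km × (2.68 − 2.65)/2.65 = 1.63 km.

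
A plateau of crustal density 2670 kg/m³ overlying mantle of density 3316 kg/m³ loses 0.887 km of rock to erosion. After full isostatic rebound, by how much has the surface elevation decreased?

0.173 km

Rebound u = e ρ_c/ρ_m = 0.887 km × 2670/3316 = 0.7142 km.
Net surface drop = e − u = 0.887 km − 0.7142 km = e (ρ_m − ρ_c)/ρ_m = 0.173 km.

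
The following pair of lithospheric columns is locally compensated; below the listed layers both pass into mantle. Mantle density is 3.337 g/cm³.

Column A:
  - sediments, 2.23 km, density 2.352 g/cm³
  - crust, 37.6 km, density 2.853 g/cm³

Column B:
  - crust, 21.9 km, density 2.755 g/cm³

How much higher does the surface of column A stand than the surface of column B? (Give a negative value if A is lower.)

For any compensation level in the mantle, the mantle terms cancel and isostasy reduces to e = (Σt_A − Σt_B) − (Σ(ρt)_A − Σ(ρt)_B) / ρ_m.
Σt_A = 39.83 km; Σt_B = 21.9 km; Σ(ρt)_A = 112.51776; Σ(ρt)_B = 60.3345 (in km·g/cm³).
e = (39.83 − 21.9) − (112.51776 − 60.3345) / 3.337 = 2.29 km.

2.29 km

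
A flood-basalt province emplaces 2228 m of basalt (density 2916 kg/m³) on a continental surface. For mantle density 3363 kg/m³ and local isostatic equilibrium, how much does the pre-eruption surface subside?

1930 m

Subaerial loading: s = t ρ_load / ρ_m.
s = 2228 m × 2916/3363 = 1930 m.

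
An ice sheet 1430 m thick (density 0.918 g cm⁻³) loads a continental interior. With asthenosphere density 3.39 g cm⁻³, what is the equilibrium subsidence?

387 m

In Airy isostatic equilibrium: the ice load ρ_ice t is balanced by mantle displaced below, ρ_m s.
s = t ρ_ice / ρ_m = 1430 m × 0.918/3.39 = 387 m.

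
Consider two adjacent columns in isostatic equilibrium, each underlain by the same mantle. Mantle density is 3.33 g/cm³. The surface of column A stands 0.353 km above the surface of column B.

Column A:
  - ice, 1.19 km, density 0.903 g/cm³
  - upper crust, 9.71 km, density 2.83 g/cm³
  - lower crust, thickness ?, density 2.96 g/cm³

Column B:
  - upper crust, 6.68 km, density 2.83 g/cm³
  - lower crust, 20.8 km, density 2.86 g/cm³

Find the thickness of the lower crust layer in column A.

Take the compensation level at the base of the deeper column (depth z_c below the surface of column A) and equate Σ ρ_i t_i down to z_c; mantle fills any gap and the z_c terms cancel.
Column A: 1.19×0.903 + 9.71×2.83 + x×2.96 + (z_c − 10.9 − x)×3.33
Column B: 0.353×0 + 6.68×2.83 + 20.8×2.86 + (z_c − 0.353 − 27.48)×3.33
The z_c×3.33 term appears on both sides and cancels. Collect the known terms of each column as K = Σ(ρt)_known − 3.33 × (depth of known layers): K_A = 28.55387 − 3.33×10.9 = −7.74313; K_B = 78.3924 − 3.33×(0.353 + 27.48) = −14.29149.
Balance: K_A − x×(3.33 − 2.96) = K_B, so x = (K_A − K_B)/(3.33 − 2.96) = 6.54836/0.37 = 17.7 km.

17.7 km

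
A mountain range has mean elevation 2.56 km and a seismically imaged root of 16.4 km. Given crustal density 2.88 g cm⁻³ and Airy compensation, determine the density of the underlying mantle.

3.33 g cm⁻³

Airy balance: ρ_c h = (ρ_m − ρ_c) r → ρ_m = ρ_c (1 + h/r).
ρ_m = 2.88 × (1 + 2.56 km/16.4 km) = 3.33 g cm⁻³.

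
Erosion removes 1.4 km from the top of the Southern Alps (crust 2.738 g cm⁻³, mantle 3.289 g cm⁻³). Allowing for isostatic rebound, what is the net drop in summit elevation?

Rebound u = e ρ_c/ρ_m = 1.4 km × 2.738/3.289 = 1.165 km.
Net surface drop = e − u = 1.4 km − 1.165 km = e (ρ_m − ρ_c)/ρ_m = 0.235 km.

0.235 km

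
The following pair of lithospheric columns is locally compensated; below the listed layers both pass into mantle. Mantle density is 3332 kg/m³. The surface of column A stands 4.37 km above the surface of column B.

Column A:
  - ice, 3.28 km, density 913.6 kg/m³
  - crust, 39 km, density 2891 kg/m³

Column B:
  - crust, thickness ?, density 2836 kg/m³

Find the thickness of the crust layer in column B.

Take the compensation level at the base of the deeper column (depth z_c below the surface of column A) and equate Σ ρ_i t_i down to z_c; mantle fills any gap and the z_c terms cancel.
Column A: 3.28×913.6 + 39×2891 + (z_c − 42.28)×3332
Column B: 4.37×0 + x×2836 + (z_c − 4.37 − 0 − x)×3332
The z_c×3332 term appears on both sides and cancels. Collect the known terms of each column as K = Σ(ρt)_known − 3332 × (depth of known layers): K_A = 115745.608 − 3332×42.28 = −25131.352; K_B = 0 − 3332×(4.37 + 0) = −14560.84.
Balance: K_A = K_B − x×(3332 − 2836), so x = (K_B − K_A)/(3332 − 2836) = 10570.5/496 = 21.3 km.

21.3 km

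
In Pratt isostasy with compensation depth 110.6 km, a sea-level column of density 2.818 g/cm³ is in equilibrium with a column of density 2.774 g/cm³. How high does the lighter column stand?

ρ_ref D = ρ (D + h) → h = D (ρ_ref − ρ)/ρ.
h = 110.6 km × (2.818 − 2.774)/2.774 = 1.75 km.

1.75 km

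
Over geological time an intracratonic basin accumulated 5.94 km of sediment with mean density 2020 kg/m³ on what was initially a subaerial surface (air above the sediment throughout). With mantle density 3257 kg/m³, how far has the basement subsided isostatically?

Subaerial load: s = t ρ_sed / ρ_m = 5.94 km × 2020/3257 = 3.68 km.

3.68 km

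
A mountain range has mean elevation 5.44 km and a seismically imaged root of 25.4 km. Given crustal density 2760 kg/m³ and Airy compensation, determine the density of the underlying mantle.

Airy balance: ρ_c h = (ρ_m − ρ_c) r → ρ_m = ρ_c (1 + h/r).
ρ_m = 2760 × (1 + 5.44 km/25.4 km) = 3350 kg/m³.

3350 kg/m³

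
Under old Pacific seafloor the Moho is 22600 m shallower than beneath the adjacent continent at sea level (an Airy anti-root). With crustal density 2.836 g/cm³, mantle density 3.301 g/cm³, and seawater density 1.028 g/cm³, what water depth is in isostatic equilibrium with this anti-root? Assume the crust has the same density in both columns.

5810 m

Replacing a thickness d of crust by seawater at the top must be balanced by replacing crust with mantle at the base: d (ρ_c − ρ_w) = a (ρ_m − ρ_c).
d = a (ρ_m − ρ_c)/(ρ_c − ρ_w) = 22600 m × 0.465/1.808 = 5810 m.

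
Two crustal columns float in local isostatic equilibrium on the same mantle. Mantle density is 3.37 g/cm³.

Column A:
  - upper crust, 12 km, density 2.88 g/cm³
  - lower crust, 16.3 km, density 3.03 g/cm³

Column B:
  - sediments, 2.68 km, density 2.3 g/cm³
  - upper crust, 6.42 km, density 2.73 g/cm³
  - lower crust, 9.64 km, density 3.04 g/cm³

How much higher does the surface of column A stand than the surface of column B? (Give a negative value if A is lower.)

For any compensation level in the mantle, the mantle terms cancel and isostasy reduces to e = (Σt_A − Σt_B) − (Σ(ρt)_A − Σ(ρt)_B) / ρ_m.
Σt_A = 28.3 km; Σt_B = 18.74 km; Σ(ρt)_A = 83.949; Σ(ρt)_B = 52.9962 (in km·g/cm³).
e = (28.3 − 18.74) − (83.949 − 52.9962) / 3.37 = 0.375 km.

0.375 km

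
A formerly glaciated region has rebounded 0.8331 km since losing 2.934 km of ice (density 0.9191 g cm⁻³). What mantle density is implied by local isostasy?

ρ_m = ρ_ice t / u = 0.9191 × 2.934 km/0.8331 km = 3.24 g cm⁻³.

3.24 g cm⁻³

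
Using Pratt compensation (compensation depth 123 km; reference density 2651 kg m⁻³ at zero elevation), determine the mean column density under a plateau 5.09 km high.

Pratt balance: ρ_ref D = ρ (D + h).
ρ = ρ_ref D/(D + h) = 2651 × 123 km/(123 km + 5.09 km) = 2550 kg m⁻³.

2550 kg m⁻³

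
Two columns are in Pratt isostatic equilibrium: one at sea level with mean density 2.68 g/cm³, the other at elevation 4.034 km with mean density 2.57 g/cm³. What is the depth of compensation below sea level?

94.2 km

ρ_ref D = ρ (D + h) → D (ρ_ref − ρ) = ρ h.
D = ρ h/(ρ_ref − ρ) = 2.57 × 4.034 km/(2.68 − 2.57) = 94.2 km.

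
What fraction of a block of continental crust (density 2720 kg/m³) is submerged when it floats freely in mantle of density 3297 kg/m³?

0.825

Submerged fraction = ρ_obj/ρ_fluid = 2720/3297 = 0.825.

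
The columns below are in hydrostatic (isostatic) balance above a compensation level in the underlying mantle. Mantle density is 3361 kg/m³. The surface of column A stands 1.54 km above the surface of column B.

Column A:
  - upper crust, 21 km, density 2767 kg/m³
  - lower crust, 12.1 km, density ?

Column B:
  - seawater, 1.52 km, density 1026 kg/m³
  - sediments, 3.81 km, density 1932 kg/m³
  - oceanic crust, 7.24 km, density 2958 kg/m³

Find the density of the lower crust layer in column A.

Take the compensation level at the base of the deeper column (depth z_c below the surface of column A) and equate Σ ρ_i t_i down to z_c; mantle fills any gap and the z_c terms cancel.
Column A: 21×2767 + 12.1×ρ + (z_c − 33.1)×3361
Column B: 1.54×0 + 1.52×1026 + 3.81×1932 + 7.24×2958 + (z_c − 1.54 − 12.57)×3361
The z_c×3361 term appears on both sides and cancels. Collect the known terms of each column as K = Σ(ρt)_known − 3361 × (depth of known layers): K_A = 58107 − 3361×33.1 = −53142.1; K_B = 30336.36 − 3361×(1.54 + 12.57) = −17087.35.
Balance: K_A + 12.1×ρ = K_B, so ρ = (K_B − K_A)/12.1 = 36054.8/12.1 = 2980 kg/m³.

2980 kg/m³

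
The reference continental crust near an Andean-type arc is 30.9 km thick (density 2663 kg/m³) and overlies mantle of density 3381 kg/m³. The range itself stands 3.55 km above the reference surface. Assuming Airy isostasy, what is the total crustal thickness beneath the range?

47.6 km

Root depth r = h ρ_c / (ρ_m − ρ_c) = 3.55 km × 2663 / 718 = 13.17 km.
Total thickness = T + h + r = 30.9 km + 3.55 km + 13.17 km = 47.6 km.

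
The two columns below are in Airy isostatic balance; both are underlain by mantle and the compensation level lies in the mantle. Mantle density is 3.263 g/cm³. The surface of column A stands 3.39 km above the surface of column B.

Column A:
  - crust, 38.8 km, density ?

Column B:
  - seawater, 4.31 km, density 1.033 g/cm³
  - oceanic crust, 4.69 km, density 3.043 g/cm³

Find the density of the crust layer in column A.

2.7 g/cm³

Take the compensation level at the base of the deeper column (depth z_c below the surface of column A) and equate Σ ρ_i t_i down to z_c; mantle fills any gap and the z_c terms cancel.
Column A: 38.8×ρ + (z_c − 38.8)×3.263
Column B: 3.39×0 + 4.31×1.033 + 4.69×3.043 + (z_c − 3.39 − 9)×3.263
The z_c×3.263 term appears on both sides and cancels. Collect the known terms of each column as K = Σ(ρt)_known − 3.263 × (depth of known layers): K_A = 0 − 3.263×38.8 = −126.6044; K_B = 18.7239 − 3.263×(3.39 + 9) = −21.70467.
Balance: K_A + 38.8×ρ = K_B, so ρ = (K_B − K_A)/38.8 = 104.9/38.8 = 2.7 g/cm³.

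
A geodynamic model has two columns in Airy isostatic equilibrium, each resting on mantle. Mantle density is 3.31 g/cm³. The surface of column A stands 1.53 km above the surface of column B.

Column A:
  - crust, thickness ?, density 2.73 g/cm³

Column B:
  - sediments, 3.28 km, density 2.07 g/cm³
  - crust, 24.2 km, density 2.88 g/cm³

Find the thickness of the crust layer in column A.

33.7 km

Take the compensation level at the base of the deeper column (depth z_c below the surface of column A) and equate Σ ρ_i t_i down to z_c; mantle fills any gap and the z_c terms cancel.
Column A: x×2.73 + (z_c − 0 − x)×3.31
Column B: 1.53×0 + 3.28×2.07 + 24.2×2.88 + (z_c − 1.53 − 27.48)×3.31
The z_c×3.31 term appears on both sides and cancels. Collect the known terms of each column as K = Σ(ρt)_known − 3.31 × (depth of known layers): K_A = 0 − 3.31×0 = 0; K_B = 76.4856 − 3.31×(1.53 + 27.48) = −19.5375.
Balance: K_A − x×(3.31 − 2.73) = K_B, so x = (K_A − K_B)/(3.31 − 2.73) = 19.5375/0.58 = 33.7 km.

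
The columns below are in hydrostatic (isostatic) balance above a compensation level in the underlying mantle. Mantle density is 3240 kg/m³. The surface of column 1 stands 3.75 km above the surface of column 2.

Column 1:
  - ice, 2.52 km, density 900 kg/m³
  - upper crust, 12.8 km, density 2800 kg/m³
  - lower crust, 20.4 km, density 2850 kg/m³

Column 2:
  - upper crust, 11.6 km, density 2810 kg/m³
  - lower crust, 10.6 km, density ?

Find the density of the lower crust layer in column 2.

Take the compensation level at the base of the deeper column (depth z_c below the surface of column 1) and equate Σ ρ_i t_i down to z_c; mantle fills any gap and the z_c terms cancel.
Column 1: 2.52×900 + 12.8×2800 + 20.4×2850 + (z_c − 35.72)×3240
Column 2: 3.75×0 + 11.6×2810 + 10.6×ρ + (z_c − 3.75 − 22.2)×3240
The z_c×3240 term appears on both sides and cancels. Collect the known terms of each column as K = Σ(ρt)_known − 3240 × (depth of known layers): K_1 = 96248 − 3240×35.72 = −19484.8; K_2 = 32596 − 3240×(3.75 + 22.2) = −51482.
Balance: K_1 = K_2 + 10.6×ρ, so ρ = (K_1 − K_2)/10.6 = 31997.2/10.6 = 3020 kg/m³.

3020 kg/m³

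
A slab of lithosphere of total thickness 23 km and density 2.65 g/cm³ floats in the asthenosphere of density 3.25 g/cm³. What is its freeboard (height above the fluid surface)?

Floating equilibrium: submerged depth d = t ρ_obj/ρ_fluid = 23 km × 2.65/3.25 = 18.75 km.
Freeboard = t − d = 23 km − 18.75 km = 4.25 km.

4.25 km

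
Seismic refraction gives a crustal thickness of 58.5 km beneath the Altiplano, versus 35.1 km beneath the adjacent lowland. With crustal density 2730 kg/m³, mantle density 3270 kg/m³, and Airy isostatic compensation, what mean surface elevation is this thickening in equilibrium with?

3.86 km

Excess crust Δ = 58.5 km − 35.1 km = 23.4 km, split between elevation h and root r with h + r = Δ.
Airy balance ρ_c h = (ρ_m − ρ_c) r gives r = h ρ_c/(ρ_m − ρ_c), so h (1 + ρ_c/(ρ_m − ρ_c)) = Δ, i.e. h = Δ (ρ_m − ρ_c)/ρ_m.
h = 23.4 km × 540/3270 = 3.86 km.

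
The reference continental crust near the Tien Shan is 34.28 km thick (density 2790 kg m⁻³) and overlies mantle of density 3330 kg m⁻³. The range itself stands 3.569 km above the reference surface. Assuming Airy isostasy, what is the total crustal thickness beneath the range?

Root depth r = h ρ_c / (ρ_m − ρ_c) = 3.569 km × 2790 / 540 = 18.44 km.
Total thickness = T + h + r = 34.28 km + 3.569 km + 18.44 km = 56.3 km.

56.3 km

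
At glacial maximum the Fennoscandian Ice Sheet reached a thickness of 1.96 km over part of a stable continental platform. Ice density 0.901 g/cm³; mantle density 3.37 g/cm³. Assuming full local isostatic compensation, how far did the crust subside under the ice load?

0.524 km

Isostatic balance requires: the ice load ρ_ice t is balanced by mantle displaced below, ρ_m s.
s = t ρ_ice / ρ_m = 1.96 km × 0.901/3.37 = 0.524 km.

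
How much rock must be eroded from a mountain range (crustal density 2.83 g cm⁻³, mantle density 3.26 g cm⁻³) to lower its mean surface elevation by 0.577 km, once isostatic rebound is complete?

4.37 km

Net drop Δ = e − u = e − e ρ_c/ρ_m = e (ρ_m − ρ_c)/ρ_m.
e = Δ ρ_m/(ρ_m − ρ_c) = 0.577 km × 3.26/0.43 = 4.37 km.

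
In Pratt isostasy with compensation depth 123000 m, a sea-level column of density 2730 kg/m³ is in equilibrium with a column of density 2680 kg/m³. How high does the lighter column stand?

2290 m

ρ_ref D = ρ (D + h) → h = D (ρ_ref − ρ)/ρ.
h = 123000 m × (2730 − 2680)/2680 = 2290 m.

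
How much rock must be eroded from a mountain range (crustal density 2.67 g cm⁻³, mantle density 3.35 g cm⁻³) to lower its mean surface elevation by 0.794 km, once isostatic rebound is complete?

Net drop Δ = e − u = e − e ρ_c/ρ_m = e (ρ_m − ρ_c)/ρ_m.
e = Δ ρ_m/(ρ_m − ρ_c) = 0.794 km × 3.35/0.68 = 3.91 km.

3.91 km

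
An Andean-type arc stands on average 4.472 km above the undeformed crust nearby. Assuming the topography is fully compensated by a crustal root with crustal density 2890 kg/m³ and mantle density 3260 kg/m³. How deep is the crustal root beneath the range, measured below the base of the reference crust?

In Airy isostatic equilibrium: the weight of the topography is balanced by the buoyancy of the root, ρ_c h = (ρ_m − ρ_c) r.
r = h · ρ_c / (ρ_m − ρ_c) = 4.472 km × 2890 / (3260 − 2890) = 34.9 km.

34.9 km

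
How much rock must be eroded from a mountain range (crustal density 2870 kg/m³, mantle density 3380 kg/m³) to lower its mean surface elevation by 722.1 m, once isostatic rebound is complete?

4790 m

Net drop Δ = e − u = e − e ρ_c/ρ_m = e (ρ_m − ρ_c)/ρ_m.
e = Δ ρ_m/(ρ_m − ρ_c) = 722.1 m × 3380/510 = 4790 m.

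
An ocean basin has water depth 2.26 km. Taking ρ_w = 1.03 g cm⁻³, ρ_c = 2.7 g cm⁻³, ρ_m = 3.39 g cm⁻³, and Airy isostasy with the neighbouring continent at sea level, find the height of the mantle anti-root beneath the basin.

Balancing pressure at the compensation depth: replacing crust with seawater at the top is compensated by replacing crust with mantle at the base: d (ρ_c − ρ_w) = a (ρ_m − ρ_c).
a = d (ρ_c − ρ_w)/(ρ_m − ρ_c) = 2.26 km × 1.67/0.69 = 5.47 km.

5.47 km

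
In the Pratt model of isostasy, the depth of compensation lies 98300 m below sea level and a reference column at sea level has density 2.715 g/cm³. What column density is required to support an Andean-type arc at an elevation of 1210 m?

2.68 g/cm³

Pratt balance: ρ_ref D = ρ (D + h).
ρ = ρ_ref D/(D + h) = 2.715 × 98300 m/(98300 m + 1210 m) = 2.68 g/cm³.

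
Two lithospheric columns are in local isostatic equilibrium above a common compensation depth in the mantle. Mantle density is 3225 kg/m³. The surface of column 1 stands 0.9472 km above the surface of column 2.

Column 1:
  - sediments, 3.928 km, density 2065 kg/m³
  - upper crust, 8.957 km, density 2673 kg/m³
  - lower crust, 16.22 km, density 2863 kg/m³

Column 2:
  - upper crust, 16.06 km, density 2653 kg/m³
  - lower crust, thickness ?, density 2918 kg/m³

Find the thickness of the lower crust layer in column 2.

10.2 km

Take the compensation level at the base of the deeper column (depth z_c below the surface of column 1) and equate Σ ρ_i t_i down to z_c; mantle fills any gap and the z_c terms cancel.
Column 1: 3.928×2065 + 8.957×2673 + 16.22×2863 + (z_c − 29.105)×3225
Column 2: 0.9472×0 + 16.06×2653 + x×2918 + (z_c − 0.9472 − 16.06 − x)×3225
The z_c×3225 term appears on both sides and cancels. Collect the known terms of each column as K = Σ(ρt)_known − 3225 × (depth of known layers): K_1 = 78491.241 − 3225×29.105 = −15372.384; K_2 = 42607.18 − 3225×(0.9472 + 16.06) = −12241.04.
Balance: K_1 = K_2 − x×(3225 − 2918), so x = (K_2 − K_1)/(3225 − 2918) = 3131.34/307 = 10.2 km.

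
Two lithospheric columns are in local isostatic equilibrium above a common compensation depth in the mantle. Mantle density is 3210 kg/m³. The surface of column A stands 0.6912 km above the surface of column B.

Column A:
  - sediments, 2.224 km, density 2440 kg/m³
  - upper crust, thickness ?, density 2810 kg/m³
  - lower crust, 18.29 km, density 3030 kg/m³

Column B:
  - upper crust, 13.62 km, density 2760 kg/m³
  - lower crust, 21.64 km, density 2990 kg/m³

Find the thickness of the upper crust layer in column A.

20.3 km

Take the compensation level at the base of the deeper column (depth z_c below the surface of column A) and equate Σ ρ_i t_i down to z_c; mantle fills any gap and the z_c terms cancel.
Column A: 2.224×2440 + x×2810 + 18.29×3030 + (z_c − 20.514 − x)×3210
Column B: 0.6912×0 + 13.62×2760 + 21.64×2990 + (z_c − 0.6912 − 35.26)×3210
The z_c×3210 term appears on both sides and cancels. Collect the known terms of each column as K = Σ(ρt)_known − 3210 × (depth of known layers): K_A = 60845.26 − 3210×20.514 = −5004.68; K_B = 102294.8 − 3210×(0.6912 + 35.26) = −13108.552.
Balance: K_A − x×(3210 − 2810) = K_B, so x = (K_A − K_B)/(3210 − 2810) = 8103.87/400 = 20.3 km.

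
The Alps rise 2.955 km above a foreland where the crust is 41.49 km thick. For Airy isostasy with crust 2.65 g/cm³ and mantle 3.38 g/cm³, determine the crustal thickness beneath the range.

Root depth r = h ρ_c / (ρ_m − ρ_c) = 2.955 km × 2.65 / 0.73 = 10.73 km.
Total thickness = T + h + r = 41.49 km + 2.955 km + 10.73 km = 55.2 km.

55.2 km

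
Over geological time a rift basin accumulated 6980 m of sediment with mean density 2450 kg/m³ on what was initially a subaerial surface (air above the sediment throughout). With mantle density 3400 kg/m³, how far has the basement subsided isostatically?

Subaerial load: s = t ρ_sed / ρ_m = 6980 m × 2450/3400 = 5030 m.

5030 m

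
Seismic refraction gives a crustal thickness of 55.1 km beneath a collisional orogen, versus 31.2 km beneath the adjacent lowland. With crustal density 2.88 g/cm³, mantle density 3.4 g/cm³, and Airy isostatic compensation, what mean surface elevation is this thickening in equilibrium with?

Excess crust Δ = 55.1 km − 31.2 km = 23.9 km, split between elevation h and root r with h + r = Δ.
Airy balance ρ_c h = (ρ_m − ρ_c) r gives r = h ρ_c/(ρ_m − ρ_c), so h (1 + ρ_c/(ρ_m − ρ_c)) = Δ, i.e. h = Δ (ρ_m − ρ_c)/ρ_m.
h = 23.9 km × 0.52/3.4 = 3.66 km.

3.66 km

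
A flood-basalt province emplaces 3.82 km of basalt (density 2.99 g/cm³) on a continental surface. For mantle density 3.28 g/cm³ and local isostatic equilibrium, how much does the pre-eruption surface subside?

Subaerial loading: s = t ρ_load / ρ_m.
s = 3.82 km × 2.99/3.28 = 3.48 km.

3.48 km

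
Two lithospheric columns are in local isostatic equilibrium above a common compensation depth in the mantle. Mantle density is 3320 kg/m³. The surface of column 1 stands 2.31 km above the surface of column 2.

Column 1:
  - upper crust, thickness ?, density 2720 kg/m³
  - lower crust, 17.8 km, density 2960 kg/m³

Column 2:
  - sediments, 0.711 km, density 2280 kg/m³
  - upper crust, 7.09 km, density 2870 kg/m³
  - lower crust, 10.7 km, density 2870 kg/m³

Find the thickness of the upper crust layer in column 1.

16.7 km

Take the compensation level at the base of the deeper column (depth z_c below the surface of column 1) and equate Σ ρ_i t_i down to z_c; mantle fills any gap and the z_c terms cancel.
Column 1: x×2720 + 17.8×2960 + (z_c − 17.8 − x)×3320
Column 2: 2.31×0 + 0.711×2280 + 7.09×2870 + 10.7×2870 + (z_c − 2.31 − 18.501)×3320
The z_c×3320 term appears on both sides and cancels. Collect the known terms of each column as K = Σ(ρt)_known − 3320 × (depth of known layers): K_1 = 52688 − 3320×17.8 = −6408; K_2 = 52678.38 − 3320×(2.31 + 18.501) = −16414.14.
Balance: K_1 − x×(3320 − 2720) = K_2, so x = (K_1 − K_2)/(3320 − 2720) = 10006.1/600 = 16.7 km.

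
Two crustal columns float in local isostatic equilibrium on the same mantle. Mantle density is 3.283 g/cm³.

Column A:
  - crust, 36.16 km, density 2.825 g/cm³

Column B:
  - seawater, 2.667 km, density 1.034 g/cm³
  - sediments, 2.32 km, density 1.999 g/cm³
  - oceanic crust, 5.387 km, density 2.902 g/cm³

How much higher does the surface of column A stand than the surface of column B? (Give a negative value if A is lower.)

1.69 km

For any compensation level in the mantle, the mantle terms cancel and isostasy reduces to e = (Σt_A − Σt_B) − (Σ(ρt)_A − Σ(ρt)_B) / ρ_m.
Σt_A = 36.16 km; Σt_B = 10.374 km; Σ(ρt)_A = 102.152; Σ(ρt)_B = 23.028432 (in km·g/cm³).
e = (36.16 − 10.374) − (102.152 − 23.028432) / 3.283 = 1.69 km.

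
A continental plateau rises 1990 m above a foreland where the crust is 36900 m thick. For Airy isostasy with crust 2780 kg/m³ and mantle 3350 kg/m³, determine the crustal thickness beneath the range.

Root depth r = h ρ_c / (ρ_m − ρ_c) = 1990 m × 2780 / 570 = 9706 m.
Total thickness = T + h + r = 36900 m + 1990 m + 9706 m = 48600 m.

48600 m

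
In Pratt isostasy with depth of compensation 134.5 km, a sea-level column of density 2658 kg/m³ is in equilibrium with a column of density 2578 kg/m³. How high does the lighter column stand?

ρ_ref D = ρ (D + h) → h = D (ρ_ref − ρ)/ρ.
h = 134.5 km × (2658 − 2578)/2578 = 4.17 km.

4.17 km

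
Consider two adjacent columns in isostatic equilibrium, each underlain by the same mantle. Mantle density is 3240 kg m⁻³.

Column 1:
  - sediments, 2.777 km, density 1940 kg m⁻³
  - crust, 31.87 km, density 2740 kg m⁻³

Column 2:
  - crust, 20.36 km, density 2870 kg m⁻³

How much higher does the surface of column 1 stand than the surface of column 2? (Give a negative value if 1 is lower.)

3.71 km

For any compensation level in the mantle, the mantle terms cancel and isostasy reduces to e = (Σt_1 − Σt_2) − (Σ(ρt)_1 − Σ(ρt)_2) / ρ_m.
Σt_1 = 34.647 km; Σt_2 = 20.36 km; Σ(ρt)_1 = 92711.18; Σ(ρt)_2 = 58433.2 (in km·kg m⁻³).
e = (34.647 − 20.36) − (92711.18 − 58433.2) / 3240 = 3.71 km.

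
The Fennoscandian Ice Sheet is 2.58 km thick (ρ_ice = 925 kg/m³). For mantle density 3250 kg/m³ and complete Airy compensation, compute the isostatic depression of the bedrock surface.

0.734 km

By Archimedes' principle applied to the lithosphere: the ice load ρ_ice t is balanced by mantle displaced below, ρ_m s.
s = t ρ_ice / ρ_m = 2.58 km × 925/3250 = 0.734 km.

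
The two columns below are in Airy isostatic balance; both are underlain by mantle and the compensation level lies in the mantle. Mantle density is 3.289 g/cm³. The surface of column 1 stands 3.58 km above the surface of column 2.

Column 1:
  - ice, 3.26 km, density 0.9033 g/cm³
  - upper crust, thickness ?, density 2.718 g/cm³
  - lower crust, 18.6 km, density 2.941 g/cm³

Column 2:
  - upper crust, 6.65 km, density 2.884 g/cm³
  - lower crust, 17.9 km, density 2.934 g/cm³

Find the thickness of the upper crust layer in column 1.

11.5 km

Take the compensation level at the base of the deeper column (depth z_c below the surface of column 1) and equate Σ ρ_i t_i down to z_c; mantle fills any gap and the z_c terms cancel.
Column 1: 3.26×0.9033 + x×2.718 + 18.6×2.941 + (z_c − 21.86 − x)×3.289
Column 2: 3.58×0 + 6.65×2.884 + 17.9×2.934 + (z_c − 3.58 − 24.55)×3.289
The z_c×3.289 term appears on both sides and cancels. Collect the known terms of each column as K = Σ(ρt)_known − 3.289 × (depth of known layers): K_1 = 57.647358 − 3.289×21.86 = −14.250182; K_2 = 71.6972 − 3.289×(3.58 + 24.55) = −20.82237.
Balance: K_1 − x×(3.289 − 2.718) = K_2, so x = (K_1 − K_2)/(3.289 − 2.718) = 6.57219/0.571 = 11.5 km.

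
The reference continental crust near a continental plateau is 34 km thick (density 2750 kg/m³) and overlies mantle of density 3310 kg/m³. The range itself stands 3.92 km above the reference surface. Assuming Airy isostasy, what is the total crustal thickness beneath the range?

57.2 km

Root depth r = h ρ_c / (ρ_m − ρ_c) = 3.92 km × 2750 / 560 = 19.25 km.
Total thickness = T + h + r = 34 km + 3.92 km + 19.25 km = 57.2 km.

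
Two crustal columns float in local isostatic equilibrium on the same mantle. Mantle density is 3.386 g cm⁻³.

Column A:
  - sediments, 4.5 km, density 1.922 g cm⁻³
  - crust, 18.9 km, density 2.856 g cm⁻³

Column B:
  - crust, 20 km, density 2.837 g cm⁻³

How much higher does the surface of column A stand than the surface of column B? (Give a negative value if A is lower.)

1.66 km

For any compensation level in the mantle, the mantle terms cancel and isostasy reduces to e = (Σt_A − Σt_B) − (Σ(ρt)_A − Σ(ρt)_B) / ρ_m.
Σt_A = 23.4 km; Σt_B = 20 km; Σ(ρt)_A = 62.6274; Σ(ρt)_B = 56.74 (in km·g cm⁻³).
e = (23.4 − 20) − (62.6274 − 56.74) / 3.386 = 1.66 km.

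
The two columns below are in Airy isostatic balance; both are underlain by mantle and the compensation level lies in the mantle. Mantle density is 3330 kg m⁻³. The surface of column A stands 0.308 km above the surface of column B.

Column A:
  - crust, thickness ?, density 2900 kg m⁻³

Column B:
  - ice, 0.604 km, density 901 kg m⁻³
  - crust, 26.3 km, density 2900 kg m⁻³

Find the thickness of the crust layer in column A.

Take the compensation level at the base of the deeper column (depth z_c below the surface of column A) and equate Σ ρ_i t_i down to z_c; mantle fills any gap and the z_c terms cancel.
Column A: x×2900 + (z_c − 0 − x)×3330
Column B: 0.308×0 + 0.604×901 + 26.3×2900 + (z_c − 0.308 − 26.904)×3330
The z_c×3330 term appears on both sides and cancels. Collect the known terms of each column as K = Σ(ρt)_known − 3330 × (depth of known layers): K_A = 0 − 3330×0 = 0; K_B = 76814.204 − 3330×(0.308 + 26.904) = −13801.756.
Balance: K_A − x×(3330 − 2900) = K_B, so x = (K_A − K_B)/(3330 − 2900) = 13801.8/430 = 32.1 km.

32.1 km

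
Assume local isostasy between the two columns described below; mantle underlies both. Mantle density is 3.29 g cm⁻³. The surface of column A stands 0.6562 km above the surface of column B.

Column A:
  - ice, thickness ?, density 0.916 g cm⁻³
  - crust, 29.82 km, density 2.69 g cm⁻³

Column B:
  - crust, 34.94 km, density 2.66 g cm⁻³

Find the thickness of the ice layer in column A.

Take the compensation level at the base of the deeper column (depth z_c below the surface of column A) and equate Σ ρ_i t_i down to z_c; mantle fills any gap and the z_c terms cancel.
Column A: x×0.916 + 29.82×2.69 + (z_c − 29.82 − x)×3.29
Column B: 0.6562×0 + 34.94×2.66 + (z_c − 0.6562 − 34.94)×3.29
The z_c×3.29 term appears on both sides and cancels. Collect the known terms of each column as K = Σ(ρt)_known − 3.29 × (depth of known layers): K_A = 80.2158 − 3.29×29.82 = −17.892; K_B = 92.9404 − 3.29×(0.6562 + 34.94) = −24.171098.
Balance: K_A − x×(3.29 − 0.916) = K_B, so x = (K_A − K_B)/(3.29 − 0.916) = 6.2791/2.374 = 2.64 km.

2.64 km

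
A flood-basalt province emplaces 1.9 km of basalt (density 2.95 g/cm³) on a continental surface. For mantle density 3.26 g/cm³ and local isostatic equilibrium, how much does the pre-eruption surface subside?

1.72 km

Subaerial loading: s = t ρ_load / ρ_m.
s = 1.9 km × 2.95/3.26 = 1.72 km.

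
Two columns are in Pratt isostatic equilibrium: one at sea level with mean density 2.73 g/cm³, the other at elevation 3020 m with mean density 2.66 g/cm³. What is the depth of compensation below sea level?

ρ_ref D = ρ (D + h) → D (ρ_ref − ρ) = ρ h.
D = ρ h/(ρ_ref − ρ) = 2.66 × 3020 m/(2.73 − 2.66) = 115000 m.

115000 m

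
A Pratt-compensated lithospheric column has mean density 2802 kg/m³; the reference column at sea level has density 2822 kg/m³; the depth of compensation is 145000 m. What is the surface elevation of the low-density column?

ρ_ref D = ρ (D + h) → h = D (ρ_ref − ρ)/ρ.
h = 145000 m × (2822 − 2802)/2802 = 1030 m.

1030 m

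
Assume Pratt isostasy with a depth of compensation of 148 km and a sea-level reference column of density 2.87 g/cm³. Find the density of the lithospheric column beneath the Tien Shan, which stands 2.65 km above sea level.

2.82 g/cm³

Pratt balance: ρ_ref D = ρ (D + h).
ρ = ρ_ref D/(D + h) = 2.87 × 148 km/(148 km + 2.65 km) = 2.82 g/cm³.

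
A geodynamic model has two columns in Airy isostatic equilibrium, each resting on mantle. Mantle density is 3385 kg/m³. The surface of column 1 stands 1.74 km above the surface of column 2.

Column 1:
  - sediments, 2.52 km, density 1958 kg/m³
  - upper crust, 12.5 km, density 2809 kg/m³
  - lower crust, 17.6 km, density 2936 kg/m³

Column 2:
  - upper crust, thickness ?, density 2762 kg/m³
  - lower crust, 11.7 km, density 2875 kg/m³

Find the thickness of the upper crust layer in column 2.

Take the compensation level at the base of the deeper column (depth z_c below the surface of column 1) and equate Σ ρ_i t_i down to z_c; mantle fills any gap and the z_c terms cancel.
Column 1: 2.52×1958 + 12.5×2809 + 17.6×2936 + (z_c − 32.62)×3385
Column 2: 1.74×0 + x×2762 + 11.7×2875 + (z_c − 1.74 − 11.7 − x)×3385
The z_c×3385 term appears on both sides and cancels. Collect the known terms of each column as K = Σ(ρt)_known − 3385 × (depth of known layers): K_1 = 91720.26 − 3385×32.62 = −18698.44; K_2 = 33637.5 − 3385×(1.74 + 11.7) = −11856.9.
Balance: K_1 = K_2 − x×(3385 − 2762), so x = (K_2 − K_1)/(3385 − 2762) = 6841.54/623 = 11 km.

11 km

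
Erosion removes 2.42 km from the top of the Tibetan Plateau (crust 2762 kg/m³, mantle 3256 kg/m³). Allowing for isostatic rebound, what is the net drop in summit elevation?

Rebound u = e ρ_c/ρ_m = 2.42 km × 2762/3256 = 2.053 km.
Net surface drop = e − u = 2.42 km − 2.053 km = e (ρ_m − ρ_c)/ρ_m = 0.367 km.

0.367 km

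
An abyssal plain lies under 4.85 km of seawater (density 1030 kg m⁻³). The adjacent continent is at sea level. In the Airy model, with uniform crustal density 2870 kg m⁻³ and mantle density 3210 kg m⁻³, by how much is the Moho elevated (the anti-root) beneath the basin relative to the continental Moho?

Equating mass per unit area of the two columns: replacing crust with seawater at the top is compensated by replacing crust with mantle at the base: d (ρ_c − ρ_w) = a (ρ_m − ρ_c).
a = d (ρ_c − ρ_w)/(ρ_m − ρ_c) = 4.85 km × 1840/340 = 26.2 km.

26.2 km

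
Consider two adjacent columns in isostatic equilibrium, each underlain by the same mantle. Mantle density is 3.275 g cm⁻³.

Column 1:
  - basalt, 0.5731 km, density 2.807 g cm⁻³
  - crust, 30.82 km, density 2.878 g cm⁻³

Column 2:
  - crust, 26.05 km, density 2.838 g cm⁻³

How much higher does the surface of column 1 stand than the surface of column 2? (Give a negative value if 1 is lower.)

For any compensation level in the mantle, the mantle terms cancel and isostasy reduces to e = (Σt_1 − Σt_2) − (Σ(ρt)_1 − Σ(ρt)_2) / ρ_m.
Σt_1 = 31.3931 km; Σt_2 = 26.05 km; Σ(ρt)_1 = 90.3086517; Σ(ρt)_2 = 73.9299 (in km·g cm⁻³).
e = (31.3931 − 26.05) − (90.3086517 − 73.9299) / 3.275 = 0.342 km.

0.342 km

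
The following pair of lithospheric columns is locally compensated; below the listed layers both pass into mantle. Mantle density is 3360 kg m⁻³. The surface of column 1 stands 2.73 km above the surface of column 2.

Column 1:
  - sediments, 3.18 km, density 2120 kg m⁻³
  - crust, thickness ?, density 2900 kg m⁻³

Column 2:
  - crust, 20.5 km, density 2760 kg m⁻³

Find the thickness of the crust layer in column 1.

Take the compensation level at the base of the deeper column (depth z_c below the surface of column 1) and equate Σ ρ_i t_i down to z_c; mantle fills any gap and the z_c terms cancel.
Column 1: 3.18×2120 + x×2900 + (z_c − 3.18 − x)×3360
Column 2: 2.73×0 + 20.5×2760 + (z_c − 2.73 − 20.5)×3360
The z_c×3360 term appears on both sides and cancels. Collect the known terms of each column as K = Σ(ρt)_known − 3360 × (depth of known layers): K_1 = 6741.6 − 3360×3.18 = −3943.2; K_2 = 56580 − 3360×(2.73 + 20.5) = −21472.8.
Balance: K_1 − x×(3360 − 2900) = K_2, so x = (K_1 − K_2)/(3360 − 2900) = 17529.6/460 = 38.1 km.

38.1 km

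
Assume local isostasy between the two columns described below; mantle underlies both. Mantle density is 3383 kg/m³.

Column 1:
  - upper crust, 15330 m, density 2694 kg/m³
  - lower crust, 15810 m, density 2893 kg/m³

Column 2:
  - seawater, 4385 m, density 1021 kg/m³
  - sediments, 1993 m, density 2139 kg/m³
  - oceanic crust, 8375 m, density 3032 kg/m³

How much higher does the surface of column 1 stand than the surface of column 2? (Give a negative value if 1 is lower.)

For any compensation level in the mantle, the mantle terms cancel and isostasy reduces to e = (Σt_1 − Σt_2) − (Σ(ρt)_1 − Σ(ρt)_2) / ρ_m.
Σt_1 = 31140 m; Σt_2 = 14753 m; Σ(ρt)_1 = 87037350; Σ(ρt)_2 = 34133112 (in m·kg/m³).
e = (31140 − 14753) − (87037350 − 34133112) / 3383 = 749 m.

749 m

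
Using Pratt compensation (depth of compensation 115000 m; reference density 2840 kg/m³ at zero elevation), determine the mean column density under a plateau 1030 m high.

2810 kg/m³

Pratt balance: ρ_ref D = ρ (D + h).
ρ = ρ_ref D/(D + h) = 2840 × 115000 m/(115000 m + 1030 m) = 2810 kg/m³.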